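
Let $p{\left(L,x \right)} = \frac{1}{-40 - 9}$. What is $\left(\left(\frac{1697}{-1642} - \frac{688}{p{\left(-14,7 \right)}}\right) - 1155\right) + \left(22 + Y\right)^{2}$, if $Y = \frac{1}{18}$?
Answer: $\frac{8789414303}{266004} \approx 33042.0$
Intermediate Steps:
$Y = \frac{1}{18} \approx 0.055556$
$p{\left(L,x \right)} = - \frac{1}{49}$ ($p{\left(L,x \right)} = \frac{1}{-49} = - \frac{1}{49}$)
$\left(\left(\frac{1697}{-1642} - \frac{688}{p{\left(-14,7 \right)}}\right) - 1155\right) + \left(22 + Y\right)^{2} = \left(\left(\frac{1697}{-1642} - \frac{688}{- \frac{1}{49}}\right) - 1155\right) + \left(22 + \frac{1}{18}\right)^{2} = \left(\left(1697 \left(- \frac{1}{1642}\right) - -33712\right) - 1155\right) + \left(\frac{397}{18}\right)^{2} = \left(\left(- \frac{1697}{1642} + 33712\right) - 1155\right) + \frac{157609}{324} = \left(\frac{55353407}{1642} - 1155\right) + \frac{157609}{324} = \frac{53456897}{1642} + \frac{157609}{324} = \frac{8789414303}{266004}$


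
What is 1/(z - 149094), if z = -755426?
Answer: -1/904520 ≈ -1.1056e-6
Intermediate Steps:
1/(z - 149094) = 1/(-755426 - 149094) = 1/(-904520) = -1/904520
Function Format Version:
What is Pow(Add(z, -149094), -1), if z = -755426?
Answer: Rational(-1, 904520) ≈ -1.1056e-6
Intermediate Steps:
Pow(Add(z, -149094), -1) = Pow(Add(-755426, -149094), -1) = Pow(-904520, -1) = Rational(-1, 904520)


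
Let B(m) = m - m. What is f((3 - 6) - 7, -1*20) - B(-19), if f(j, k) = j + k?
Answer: -30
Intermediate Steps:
B(m) = 0
f((3 - 6) - 7, -1*20) - B(-19) = (((3 - 6) - 7) - 1*20) - 1*0 = ((-3 - 7) - 20) + 0 = (-10 - 20) + 0 = -30 + 0 = -30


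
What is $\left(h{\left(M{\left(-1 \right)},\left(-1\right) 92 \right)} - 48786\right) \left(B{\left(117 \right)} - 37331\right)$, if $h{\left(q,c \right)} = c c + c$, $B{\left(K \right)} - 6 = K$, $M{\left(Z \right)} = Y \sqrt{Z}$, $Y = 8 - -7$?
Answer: $1503724112$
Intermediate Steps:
$Y = 15$ ($Y = 8 + 7 = 15$)
$M{\left(Z \right)} = 15 \sqrt{Z}$
$B{\left(K \right)} = 6 + K$
$h{\left(q,c \right)} = c + c^{2}$ ($h{\left(q,c \right)} = c^{2} + c = c + c^{2}$)
$\left(h{\left(M{\left(-1 \right)},\left(-1\right) 92 \right)} - 48786\right) \left(B{\left(117 \right)} - 37331\right) = \left(\left(-1\right) 92 \left(1 - 92\right) - 48786\right) \left(\left(6 + 117\right) - 37331\right) = \left(- 92 \left(1 - 92\right) - 48786\right) \left(123 - 37331\right) = \left(\left(-92\right) \left(-91\right) - 48786\right) \left(-37208\right) = \left(8372 - 48786\right) \left(-37208\right) = \left(-40414\right) \left(-37208\right) = 1503724112$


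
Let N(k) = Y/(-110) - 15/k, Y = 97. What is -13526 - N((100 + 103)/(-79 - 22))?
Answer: -302182539/22330 ≈ -13533.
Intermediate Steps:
N(k) = -97/110 - 15/k (N(k) = 97/(-110) - 15/k = 97*(-1/110) - 15/k = -97/110 - 15/k)
-13526 - N((100 + 103)/(-79 - 22)) = -13526 - (-97/110 - 15*(-79 - 22)/(100 + 103)) = -13526 - (-97/110 - 15/(203/(-101))) = -13526 - (-97/110 - 15/(203*(-1/101))) = -13526 - (-97/110 - 15/(-203/101)) = -13526 - (-97/110 - 15*(-101/203)) = -13526 - (-97/110 + 1515/203) = -13526 - 1*146959/22330 = -13526 - 146959/22330 = -302182539/22330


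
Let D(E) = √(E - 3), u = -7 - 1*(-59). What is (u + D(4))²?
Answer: 2809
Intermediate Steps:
u = 52 (u = -7 + 59 = 52)
D(E) = √(-3 + E)
(u + D(4))² = (52 + √(-3 + 4))² = (52 + √1)² = (52 + 1)² = 53² = 2809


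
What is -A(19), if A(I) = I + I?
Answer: -38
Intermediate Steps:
A(I) = 2*I
-A(19) = -2*19 = -1*38 = -38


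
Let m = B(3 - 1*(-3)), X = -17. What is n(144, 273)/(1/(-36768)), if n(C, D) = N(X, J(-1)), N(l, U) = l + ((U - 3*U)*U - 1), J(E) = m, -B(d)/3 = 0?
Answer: 661824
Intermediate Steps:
B(d) = 0 (B(d) = -3*0 = 0)
m = 0
J(E) = 0
N(l, U) = -1 + l - 2*U**2 (N(l, U) = l + ((-2*U)*U - 1) = l + (-2*U**2 - 1) = l + (-1 - 2*U**2) = -1 + l - 2*U**2)
n(C, D) = -18 (n(C, D) = -1 - 17 - 2*0**2 = -1 - 17 - 2*0 = -1 - 17 + 0 = -18)
n(144, 273)/(1/(-36768)) = -18/(1/(-36768)) = -18/(-1/36768) = -18*(-36768) = 661824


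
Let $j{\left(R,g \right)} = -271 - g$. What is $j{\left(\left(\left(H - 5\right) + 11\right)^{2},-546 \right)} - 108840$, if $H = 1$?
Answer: $-108565$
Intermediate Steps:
$j{\left(\left(\left(H - 5\right) + 11\right)^{2},-546 \right)} - 108840 = \left(-271 - -546\right) - 108840 = \left(-271 + 546\right) - 108840 = 275 - 108840 = -108565$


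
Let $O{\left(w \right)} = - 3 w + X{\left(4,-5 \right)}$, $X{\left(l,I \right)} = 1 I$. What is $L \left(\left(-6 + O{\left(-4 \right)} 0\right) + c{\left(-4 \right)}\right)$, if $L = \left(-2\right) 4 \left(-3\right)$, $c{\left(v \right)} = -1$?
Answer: $-168$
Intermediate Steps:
$X{\left(l,I \right)} = I$
$O{\left(w \right)} = -5 - 3 w$ ($O{\left(w \right)} = - 3 w - 5 = -5 - 3 w$)
$L = 24$ ($L = \left(-8\right) \left(-3\right) = 24$)
$L \left(\left(-6 + O{\left(-4 \right)} 0\right) + c{\left(-4 \right)}\right) = 24 \left(\left(-6 + \left(-5 - -12\right) 0\right) - 1\right) = 24 \left(\left(-6 + \left(-5 + 12\right) 0\right) - 1\right) = 24 \left(\left(-6 + 7 \cdot 0\right) - 1\right) = 24 \left(\left(-6 + 0\right) - 1\right) = 24 \left(-6 - 1\right) = 24 \left(-7\right) = -168$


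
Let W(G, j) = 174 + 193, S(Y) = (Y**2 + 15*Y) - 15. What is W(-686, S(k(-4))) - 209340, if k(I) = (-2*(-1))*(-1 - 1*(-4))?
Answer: -208973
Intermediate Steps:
k(I) = 6 (k(I) = 2*(-1 + 4) = 2*3 = 6)
S(Y) = -15 + Y**2 + 15*Y
W(G, j) = 367
W(-686, S(k(-4))) - 209340 = 367 - 209340 = -208973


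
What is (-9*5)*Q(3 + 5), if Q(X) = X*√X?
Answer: -720*√2 ≈ -1018.2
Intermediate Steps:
Q(X) = X^(3/2)
(-9*5)*Q(3 + 5) = (-9*5)*(3 + 5)^(3/2) = -720*√2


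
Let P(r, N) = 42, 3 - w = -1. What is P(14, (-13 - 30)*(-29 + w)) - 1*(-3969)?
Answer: 4011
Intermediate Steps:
w = 4 (w = 3 - 1*(-1) = 3 + 1 = 4)
P(14, (-13 - 30)*(-29 + w)) - 1*(-3969) = 42 - 1*(-3969) = 42 + 3969 = 4011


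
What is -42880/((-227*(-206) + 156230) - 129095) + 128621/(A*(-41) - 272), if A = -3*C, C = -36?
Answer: -9706242037/347315900 ≈ -27.946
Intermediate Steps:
A = 108 (A = -3*(-36) = 108)
-42880/((-227*(-206) + 156230) - 129095) + 128621/(A*(-41) - 272) = -42880/((-227*(-206) + 156230) - 129095) + 128621/(108*(-41) - 272) = -42880/((46762 + 156230) - 129095) + 128621/(-4428 - 272) = -42880/(202992 - 129095) + 128621/(-4700) = -42880/73897 + 128621*(-1/4700) = -42880*1/73897 - 128621/4700 = -42880/73897 - 128621/4700 = -9706242037/347315900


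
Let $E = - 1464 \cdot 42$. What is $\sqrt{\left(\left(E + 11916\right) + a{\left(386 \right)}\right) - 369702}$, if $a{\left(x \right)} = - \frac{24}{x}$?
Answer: $\frac{i \sqrt{15617539542}}{193} \approx 647.51 i$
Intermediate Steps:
$E = -61488$ ($E = \left(-1\right) 61488 = -61488$)
$\sqrt{\left(\left(E + 11916\right) + a{\left(386 \right)}\right) - 369702} = \sqrt{\left(\left(-61488 + 11916\right) - \frac{24}{386}\right) - 369702} = \sqrt{\left(-49572 - \frac{12}{193}\right) - 369702} = \sqrt{- \frac{9567408}{193} - 369702} = \sqrt{- \frac{80919894}{193}} = \frac{i \sqrt{15617539542}}{193}$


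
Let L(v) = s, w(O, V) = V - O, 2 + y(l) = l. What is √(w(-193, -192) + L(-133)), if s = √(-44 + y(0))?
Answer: √(1 + I*√46) ≈ 1.9819 + 1.7111*I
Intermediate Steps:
y(l) = -2 + l
s = I*√46 (s = √(-44 + (-2 + 0)) = √(-44 - 2) = √(-46) = I*√46 ≈ 6.7823*I)
L(v) = I*√46
√(w(-193, -192) + L(-133)) = √((-192 - 1*(-193)) + I*√46) = √((-192 + 193) + I*√46) = √(1 + I*√46)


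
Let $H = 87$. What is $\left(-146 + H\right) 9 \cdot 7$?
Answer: $-3717$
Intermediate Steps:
$\left(-146 + H\right) 9 \cdot 7 = \left(-146 + 87\right) 9 \cdot 7 = \left(-59\right) 63 = -3717$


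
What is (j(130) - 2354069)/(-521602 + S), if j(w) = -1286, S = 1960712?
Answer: -471071/287822 ≈ -1.6367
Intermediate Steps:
(j(130) - 2354069)/(-521602 + S) = (-1286 - 2354069)/(-521602 + 1960712) = -2355355/1439110 = -2355355*1/1439110 = -471071/287822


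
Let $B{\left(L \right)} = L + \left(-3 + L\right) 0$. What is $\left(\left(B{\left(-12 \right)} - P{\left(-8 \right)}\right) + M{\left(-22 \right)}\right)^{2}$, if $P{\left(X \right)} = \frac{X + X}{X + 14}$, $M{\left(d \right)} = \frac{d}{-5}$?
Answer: $\frac{5476}{225} \approx 24.338$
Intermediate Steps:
$M{\left(d \right)} = - \frac{d}{5}$ ($M{\left(d \right)} = d \left(- \frac{1}{5}\right) = - \frac{d}{5}$)
$P{\left(X \right)} = \frac{2 X}{14 + X}$
$B{\left(L \right)} = L$ ($B{\left(L \right)} = L + 0 = L$)
$\left(\left(B{\left(-12 \right)} - P{\left(-8 \right)}\right) + M{\left(-22 \right)}\right)^{2} = \left(\left(-12 - 2 \left(-8\right) \frac{1}{14 - 8}\right) - - \frac{22}{5}\right)^{2} = \left(\left(-12 - 2 \left(-8\right) \frac{1}{6}\right) + \frac{22}{5}\right)^{2} = \left(\left(-12 - - \frac{8}{3}\right) + \frac{22}{5}\right)^{2} = \left(\left(-12 + \frac{8}{3}\right) + \frac{22}{5}\right)^{2} = \left(- \frac{28}{3} + \frac{22}{5}\right)^{2} = \left(- \frac{74}{15}\right)^{2} = \frac{5476}{225}$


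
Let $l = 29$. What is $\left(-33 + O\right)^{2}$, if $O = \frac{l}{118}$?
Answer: $\frac{14938225}{13924} \approx 1072.8$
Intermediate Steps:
$O = \frac{29}{118} \approx 0.24576$
$\left(-33 + O\right)^{2} = \left(-33 + \frac{29}{118}\right)^{2} = \left(- \frac{3865}{118}\right)^{2} = \frac{14938225}{13924}$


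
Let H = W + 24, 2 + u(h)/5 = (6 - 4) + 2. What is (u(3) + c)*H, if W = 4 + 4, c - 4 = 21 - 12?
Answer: 736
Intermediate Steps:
u(h) = 10 (u(h) = -10 + 5*((6 - 4) + 2) = -10 + 5*(2 + 2) = -10 + 5*4 = -10 + 20 = 10)
c = 13 (c = 4 + (21 - 12) = 4 + 9 = 13)
W = 8
H = 32 (H = 8 + 24 = 32)
(u(3) + c)*H = (10 + 13)*32 = 23*32 = 736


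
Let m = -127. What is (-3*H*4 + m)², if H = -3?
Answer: 8281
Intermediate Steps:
(-3*H*4 + m)² = (-3*(-3)*4 - 127)² = (9*4 - 127)² = (36 - 127)² = (-91)² = 8281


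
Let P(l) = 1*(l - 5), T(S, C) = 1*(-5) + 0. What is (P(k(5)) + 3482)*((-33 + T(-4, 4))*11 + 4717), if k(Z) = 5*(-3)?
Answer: 14883138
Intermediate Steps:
k(Z) = -15
T(S, C) = -5 (T(S, C) = -5 + 0 = -5)
P(l) = -5 + l (P(l) = 1*(-5 + l) = -5 + l)
(P(k(5)) + 3482)*((-33 + T(-4, 4))*11 + 4717) = ((-5 - 15) + 3482)*((-33 - 5)*11 + 4717) = (-20 + 3482)*(-38*11 + 4717) = 3462*(-418 + 4717) = 3462*4299 = 14883138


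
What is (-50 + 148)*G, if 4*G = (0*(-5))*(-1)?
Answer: 0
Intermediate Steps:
G = 0 (G = ((0*(-5))*(-1))/4 = (0*(-1))/4 = (¼)*0 = 0)
(-50 + 148)*G = (-50 + 148)*0 = 98*0 = 0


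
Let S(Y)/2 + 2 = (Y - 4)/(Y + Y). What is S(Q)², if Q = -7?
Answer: 289/49 ≈ 5.8980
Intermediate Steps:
S(Y) = -4 + (-4 + Y)/Y (S(Y) = -4 + 2*((Y - 4)/(Y + Y)) = -4 + 2*((-4 + Y)/((2*Y))) = -4 + 2*((-4 + Y)*(1/(2*Y))) = -4 + 2*((-4 + Y)/(2*Y)) = -4 + (-4 + Y)/Y)
S(Q)² = (-3 - 4/(-7))² = (-3 - 4*(-⅐))² = (-3 + 4/7)² = (-17/7)² = 289/49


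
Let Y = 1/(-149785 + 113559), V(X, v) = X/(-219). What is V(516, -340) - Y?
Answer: -6230799/2644498 ≈ -2.3561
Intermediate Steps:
V(X, v) = -X/219 (V(X, v) = X*(-1/219) = -X/219)
Y = -1/36226 (Y = 1/(-36226) = -1/36226 ≈ -2.7604e-5)
V(516, -340) - Y = -1/219*516 - 1*(-1/36226) = -172/73 + 1/36226 = -6230799/2644498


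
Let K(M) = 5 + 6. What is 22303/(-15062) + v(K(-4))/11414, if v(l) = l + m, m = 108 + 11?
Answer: -9715707/6612218 ≈ -1.4694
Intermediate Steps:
K(M) = 11
m = 119
v(l) = 119 + l (v(l) = l + 119 = 119 + l)
22303/(-15062) + v(K(-4))/11414 = 22303/(-15062) + (119 + 11)/11414 = 22303*(-1/15062) + 130*(1/11414) = -22303/15062 + 5/439 = -9715707/6612218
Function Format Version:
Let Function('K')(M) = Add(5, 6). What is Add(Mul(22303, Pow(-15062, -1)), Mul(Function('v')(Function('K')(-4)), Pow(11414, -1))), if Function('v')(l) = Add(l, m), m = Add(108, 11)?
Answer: Rational(-9715707, 6612218) ≈ -1.4694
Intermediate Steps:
Function('K')(M) = 11
m = 119
Function('v')(l) = Add(119, l) (Function('v')(l) = Add(l, 119) = Add(119, l))
Add(Mul(22303, Pow(-15062, -1)), Mul(Function('v')(Function('K')(-4)), Pow(11414, -1))) = Add(Mul(22303, Pow(-15062, -1)), Mul(Add(119, 11), Pow(11414, -1))) = Add(Mul(22303, Rational(-1, 15062)), Mul(130, Rational(1, 11414))) = Add(Rational(-22303, 15062), Rational(5, 439)) = Rational(-9715707, 6612218)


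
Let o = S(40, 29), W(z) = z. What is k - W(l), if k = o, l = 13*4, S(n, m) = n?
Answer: -12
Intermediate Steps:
l = 52
o = 40
k = 40
k - W(l) = 40 - 1*52 = 40 - 52 = -12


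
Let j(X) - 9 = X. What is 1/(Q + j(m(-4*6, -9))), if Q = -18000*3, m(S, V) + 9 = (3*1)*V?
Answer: -1/54027 ≈ -1.8509e-5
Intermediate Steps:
m(S, V) = -9 + 3*V (m(S, V) = -9 + (3*1)*V = -9 + 3*V)
j(X) = 9 + X
Q = -54000
1/(Q + j(m(-4*6, -9))) = 1/(-54000 + (9 + (-9 + 3*(-9)))) = 1/(-54000 + (9 + (-9 - 27))) = 1/(-54000 + (9 - 36)) = 1/(-54000 - 27) = 1/(-54027) = -1/54027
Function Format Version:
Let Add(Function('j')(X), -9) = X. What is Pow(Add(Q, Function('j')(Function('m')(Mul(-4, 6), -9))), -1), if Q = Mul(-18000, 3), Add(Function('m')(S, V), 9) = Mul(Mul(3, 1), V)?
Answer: Rational(-1, 54027) ≈ -1.8509e-5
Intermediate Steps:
Function('m')(S, V) = Add(-9, Mul(3, V)) (Function('m')(S, V) = Add(-9, Mul(Mul(3, 1), V)) = Add(-9, Mul(3, V)))
Function('j')(X) = Add(9, X)
Q = -54000
Pow(Add(Q, Function('j')(Function('m')(Mul(-4, 6), -9))), -1) = Pow(Add(-54000, Add(9, Add(-9, Mul(3, -9)))), -1) = Pow(Add(-54000, Add(9, Add(-9, -27))), -1) = Pow(Add(-54000, Add(9, -36)), -1) = Pow(Add(-54000, -27), -1) = Pow(-54027, -1) = Rational(-1, 54027)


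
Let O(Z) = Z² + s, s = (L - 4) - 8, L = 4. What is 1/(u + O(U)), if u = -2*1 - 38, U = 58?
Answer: 1/3316 ≈ 0.00030157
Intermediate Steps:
s = -8 (s = (4 - 4) - 8 = 0 - 8 = -8)
O(Z) = -8 + Z² (O(Z) = Z² - 8 = -8 + Z²)
u = -40 (u = -2 - 38 = -40)
1/(u + O(U)) = 1/(-40 + (-8 + 58²)) = 1/(-40 + (-8 + 3364)) = 1/(-40 + 3356) = 1/3316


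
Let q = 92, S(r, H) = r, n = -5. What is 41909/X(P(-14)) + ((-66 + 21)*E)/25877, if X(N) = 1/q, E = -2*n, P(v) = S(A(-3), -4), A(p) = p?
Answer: 99772085306/25877 ≈ 3.8556e+6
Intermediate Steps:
P(v) = -3
E = 10 (E = -2*(-5) = 10)
X(N) = 1/92
41909/X(P(-14)) + ((-66 + 21)*E)/25877 = 41909/(1/92) + ((-66 + 21)*10)/25877 = 41909*92 - 45*10*(1/25877) = 3855628 - 450*1/25877 = 3855628 - 450/25877 = 99772085306/25877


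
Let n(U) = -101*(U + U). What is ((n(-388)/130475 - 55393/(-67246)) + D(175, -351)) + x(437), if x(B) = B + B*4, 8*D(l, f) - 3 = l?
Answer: 38757473755167/17547843700 ≈ 2208.7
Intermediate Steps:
n(U) = -202*U
D(l, f) = 3/8 + l/8
x(B) = 5*B (x(B) = B + 4*B = 5*B)
((n(-388)/130475 - 55393/(-67246)) + D(175, -351)) + x(437) = ((-202*(-388)/130475 - 55393/(-67246)) + (3/8 + (1/8)*175)) + 5*437 = ((78376*(1/130475) - 55393*(-1/67246)) + (3/8 + 175/8)) + 2185 = ((78376/130475 + 55393/67246) + 89/4) + 2185 = (12497874171/8773921850 + 89/4) + 2185 = 415435270667/17547843700 + 2185 = 38757473755167/17547843700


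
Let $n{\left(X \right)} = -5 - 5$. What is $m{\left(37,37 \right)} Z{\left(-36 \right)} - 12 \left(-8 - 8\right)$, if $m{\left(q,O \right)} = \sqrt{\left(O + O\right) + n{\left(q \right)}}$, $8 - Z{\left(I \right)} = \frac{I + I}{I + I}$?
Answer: $248$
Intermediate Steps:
$Z{\left(I \right)} = 7$ ($Z{\left(I \right)} = 8 - \frac{I + I}{I + I} = 8 - \frac{2 I}{2 I} = 8 - 2 I \frac{1}{2 I} = 8 - 1 = 7$)
$n{\left(X \right)} = -10$ ($n{\left(X \right)} = -5 - 5 = -10$)
$m{\left(q,O \right)} = \sqrt{-10 + 2 O}$ ($m{\left(q,O \right)} = \sqrt{\left(O + O\right) - 10} = \sqrt{2 O - 10} = \sqrt{-10 + 2 O}$)
$m{\left(37,37 \right)} Z{\left(-36 \right)} - 12 \left(-8 - 8\right) = \sqrt{-10 + 2 \cdot 37} \cdot 7 - 12 \left(-8 - 8\right) = \sqrt{-10 + 74} \cdot 7 - -192 = \sqrt{64} \cdot 7 + 192 = 8 \cdot 7 + 192 = 56 + 192 = 248$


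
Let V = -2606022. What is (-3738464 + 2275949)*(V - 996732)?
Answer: 5269081766310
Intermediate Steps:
(-3738464 + 2275949)*(V - 996732) = (-3738464 + 2275949)*(-2606022 - 996732) = -1462515*(-3602754) = 5269081766310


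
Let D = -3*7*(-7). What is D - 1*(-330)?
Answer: 477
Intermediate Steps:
D = 147 (D = -21*(-7) = 147)
D - 1*(-330) = 147 - 1*(-330) = 147 + 330 = 477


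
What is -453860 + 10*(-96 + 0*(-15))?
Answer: -454820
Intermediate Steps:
-453860 + 10*(-96 + 0*(-15)) = -453860 + 10*(-96 + 0) = -453860 + 10*(-96) = -453860 - 960 = -454820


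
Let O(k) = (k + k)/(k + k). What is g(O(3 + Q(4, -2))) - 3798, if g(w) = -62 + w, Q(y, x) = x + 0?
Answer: -3859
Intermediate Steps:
Q(y, x) = x
O(k) = 1 (O(k) = (2*k)/((2*k)) = (2*k)*(1/(2*k)) = 1)
g(O(3 + Q(4, -2))) - 3798 = (-62 + 1) - 3798 = -61 - 3798 = -3859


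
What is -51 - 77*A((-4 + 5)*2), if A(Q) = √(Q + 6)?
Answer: -51 - 154*√2 ≈ -268.79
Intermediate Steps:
A(Q) = √(6 + Q)
-51 - 77*A((-4 + 5)*2) = -51 - 77*√(6 + (-4 + 5)*2) = -51 - 77*√(6 + 1*2) = -51 - 77*√(6 + 2) = -51 - 154*√2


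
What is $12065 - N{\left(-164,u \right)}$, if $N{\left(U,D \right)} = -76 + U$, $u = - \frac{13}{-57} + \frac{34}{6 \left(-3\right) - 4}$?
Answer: $12305$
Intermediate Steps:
$u = - \frac{826}{627}$ ($u = \left(-13\right) \left(- \frac{1}{57}\right) + \frac{34}{-18 - 4} = \frac{13}{57} + \frac{34}{-22} = \frac{13}{57} + 34 \left(- \frac{1}{22}\right) = \frac{13}{57} - \frac{17}{11} = - \frac{826}{627} \approx -1.3174$)
$12065 - N{\left(-164,u \right)} = 12065 - \left(-76 - 164\right) = 12065 - -240 = 12065 + 240 = 12305$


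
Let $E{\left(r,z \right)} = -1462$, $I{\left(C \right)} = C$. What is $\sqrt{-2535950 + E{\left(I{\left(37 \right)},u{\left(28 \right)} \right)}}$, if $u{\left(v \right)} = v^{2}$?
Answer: $2 i \sqrt{634353} \approx 1592.9 i$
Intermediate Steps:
$\sqrt{-2535950 + E{\left(I{\left(37 \right)},u{\left(28 \right)} \right)}} = \sqrt{-2535950 - 1462} = \sqrt{-2537412} = 2 i \sqrt{634353}$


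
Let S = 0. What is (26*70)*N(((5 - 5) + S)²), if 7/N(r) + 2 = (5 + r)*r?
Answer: -6370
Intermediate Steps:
N(r) = 7/(-2 + r*(5 + r)) (N(r) = 7/(-2 + (5 + r)*r) = 7/(-2 + r*(5 + r)))
(26*70)*N(((5 - 5) + S)²) = (26*70)*(7/(-2 + (((5 - 5) + 0)²)² + 5*((5 - 5) + 0)²)) = 1820*(7/(-2 + ((0 + 0)²)² + 5*(0 + 0)²)) = 1820*(7/(-2 + (0²)² + 5*0²)) = 1820*(7/(-2 + 0² + 5*0)) = 1820*(7/(-2 + 0 + 0)) = 1820*(7/(-2)) = 1820*(7*(-½)) = 1820*(-7/2) = -6370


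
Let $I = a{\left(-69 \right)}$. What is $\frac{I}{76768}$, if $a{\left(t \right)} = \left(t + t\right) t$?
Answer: $\frac{4761}{38384} \approx 0.12404$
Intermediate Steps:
$a{\left(t \right)} = 2 t^{2}$ ($a{\left(t \right)} = 2 t t = 2 t^{2}$)
$I = 9522$ ($I = 2 \left(-69\right)^{2} = 2 \cdot 4761 = 9522$)
$\frac{I}{76768} = \frac{9522}{76768} = 9522 \cdot \frac{1}{76768} = \frac{4761}{38384}$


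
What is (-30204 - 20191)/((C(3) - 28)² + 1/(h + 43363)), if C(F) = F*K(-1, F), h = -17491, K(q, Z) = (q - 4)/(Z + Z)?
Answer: -1303819440/24067429 ≈ -54.174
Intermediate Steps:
K(q, Z) = (-4 + q)/(2*Z) (K(q, Z) = (-4 + q)/((2*Z)) = (-4 + q)*(1/(2*Z)) = (-4 + q)/(2*Z))
C(F) = -5/2 (C(F) = F*((-4 - 1)/(2*F)) = F*((½)*(-5)/F) = F*(-5/(2*F)) = -5/2)
(-30204 - 20191)/((C(3) - 28)² + 1/(h + 43363)) = (-30204 - 20191)/((-5/2 - 28)² + 1/(-17491 + 43363)) = -50395/((-61/2)² + 1/25872) = -50395/(3721/4 + 1/25872) = -50395/24067429/25872 = -50395*25872/24067429 = -1303819440/24067429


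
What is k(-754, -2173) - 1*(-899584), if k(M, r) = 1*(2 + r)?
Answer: 897413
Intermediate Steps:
k(M, r) = 2 + r
k(-754, -2173) - 1*(-899584) = (2 - 2173) - 1*(-899584) = -2171 + 899584 = 897413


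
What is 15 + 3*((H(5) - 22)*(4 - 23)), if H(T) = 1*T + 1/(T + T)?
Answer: 9783/10 ≈ 978.30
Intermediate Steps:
H(T) = T + 1/(2*T)
15 + 3*((H(5) - 22)*(4 - 23)) = 15 + 3*(((5 + (½)/5) - 22)*(4 - 23)) = 15 + 3*(((5 + (½)*(⅕)) - 22)*(-19)) = 15 + 3*(((5 + ⅒) - 22)*(-19)) = 15 + 3*((51/10 - 22)*(-19)) = 15 + 3*(-169/10*(-19)) = 15 + 3*(3211/10) = 15 + 9633/10 = 9783/10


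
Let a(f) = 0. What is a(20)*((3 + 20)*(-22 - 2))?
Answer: 0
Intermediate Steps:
a(20)*((3 + 20)*(-22 - 2)) = 0*((3 + 20)*(-22 - 2)) = 0*(23*(-24)) = 0*(-552) = 0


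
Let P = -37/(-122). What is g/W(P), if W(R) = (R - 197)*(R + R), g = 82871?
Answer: -616725982/887889 ≈ -694.60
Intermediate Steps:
P = 37/122 (P = -37*(-1/122) = 37/122 ≈ 0.30328)
W(R) = 2*R*(-197 + R) (W(R) = (-197 + R)*(2*R) = 2*R*(-197 + R))
g/W(P) = 82871/((2*(37/122)*(-197 + 37/122))) = 82871/((2*(37/122)*(-23997/122))) = 82871/(-887889/7442) = 82871*(-7442/887889) = -616725982/887889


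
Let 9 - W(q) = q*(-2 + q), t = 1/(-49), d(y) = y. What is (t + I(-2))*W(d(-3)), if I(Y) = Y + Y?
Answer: 1182/49 ≈ 24.122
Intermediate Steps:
I(Y) = 2*Y
t = -1/49 ≈ -0.020408
W(q) = 9 - q*(-2 + q)
(t + I(-2))*W(d(-3)) = (-1/49 + 2*(-2))*(9 - 1*(-3)**2 + 2*(-3)) = (-1/49 - 4)*(9 - 1*9 - 6) = -197*(9 - 9 - 6)/49 = -197/49*(-6) = 1182/49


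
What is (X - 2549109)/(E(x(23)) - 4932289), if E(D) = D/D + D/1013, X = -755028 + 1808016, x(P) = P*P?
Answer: 1515570573/4996407215 ≈ 0.30333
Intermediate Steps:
x(P) = P²
X = 1052988
E(D) = 1 + D/1013 (E(D) = 1 + D*(1/1013) = 1 + D/1013)
(X - 2549109)/(E(x(23)) - 4932289) = (1052988 - 2549109)/((1 + (1/1013)*23²) - 4932289) = -1496121/((1 + (1/1013)*529) - 4932289) = -1496121/((1 + 529/1013) - 4932289) = -1496121/(1542/1013 - 4932289) = -1496121/(-4996407215/1013) = -1496121*(-1013/4996407215) = 1515570573/4996407215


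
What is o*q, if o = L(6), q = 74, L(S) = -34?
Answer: -2516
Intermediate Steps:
o = -34
o*q = -34*74 = -2516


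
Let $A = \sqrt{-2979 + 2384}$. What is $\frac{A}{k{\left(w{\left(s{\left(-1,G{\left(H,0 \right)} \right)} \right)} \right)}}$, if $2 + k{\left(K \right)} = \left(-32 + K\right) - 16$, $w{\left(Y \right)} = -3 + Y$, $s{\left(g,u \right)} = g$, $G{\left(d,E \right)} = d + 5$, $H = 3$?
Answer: $- \frac{i \sqrt{595}}{54} \approx - 0.45172 i$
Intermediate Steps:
$G{\left(d,E \right)} = 5 + d$
$A = i \sqrt{595}$ ($A = \sqrt{-595} = i \sqrt{595} \approx 24.393 i$)
$k{\left(K \right)} = -50 + K$ ($k{\left(K \right)} = -2 + \left(\left(-32 + K\right) - 16\right) = -2 + \left(-48 + K\right) = -50 + K$)
$\frac{A}{k{\left(w{\left(s{\left(-1,G{\left(H,0 \right)} \right)} \right)} \right)}} = \frac{i \sqrt{595}}{-50 - 4} = \frac{i \sqrt{595}}{-54} = i \sqrt{595} \left(- \frac{1}{54}\right) = - \frac{i \sqrt{595}}{54}$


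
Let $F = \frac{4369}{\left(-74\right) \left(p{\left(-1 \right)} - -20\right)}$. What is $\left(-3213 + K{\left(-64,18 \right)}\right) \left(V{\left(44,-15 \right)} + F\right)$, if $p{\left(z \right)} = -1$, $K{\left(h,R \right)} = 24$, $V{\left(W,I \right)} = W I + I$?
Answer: $\frac{3040453191}{1406} \approx 2.1625 \cdot 10^{6}$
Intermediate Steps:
$V{\left(W,I \right)} = I + I W$ ($V{\left(W,I \right)} = I W + I = I + I W$)
$F = - \frac{4369}{1406}$ ($F = \frac{4369}{\left(-74\right) \left(-1 - -20\right)} = \frac{4369}{\left(-74\right) \left(-1 + 20\right)} = \frac{4369}{\left(-74\right) 19} = \frac{4369}{-1406} = 4369 \left(- \frac{1}{1406}\right) = - \frac{4369}{1406} \approx -3.1074$)
$\left(-3213 + K{\left(-64,18 \right)}\right) \left(V{\left(44,-15 \right)} + F\right) = \left(-3213 + 24\right) \left(- 15 \left(1 + 44\right) - \frac{4369}{1406}\right) = - 3189 \left(\left(-15\right) 45 - \frac{4369}{1406}\right) = - 3189 \left(-675 - \frac{4369}{1406}\right) = \left(-3189\right) \left(- \frac{953419}{1406}\right) = \frac{3040453191}{1406}$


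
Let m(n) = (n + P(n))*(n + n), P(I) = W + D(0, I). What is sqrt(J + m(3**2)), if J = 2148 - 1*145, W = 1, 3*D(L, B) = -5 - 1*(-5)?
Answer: sqrt(2183) ≈ 46.723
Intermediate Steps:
D(L, B) = 0 (D(L, B) = (-5 - 1*(-5))/3 = (-5 + 5)/3 = (1/3)*0 = 0)
J = 2003 (J = 2148 - 145 = 2003)
P(I) = 1 (P(I) = 1 + 0 = 1)
m(n) = 2*n*(1 + n) (m(n) = (n + 1)*(n + n) = (1 + n)*(2*n) = 2*n*(1 + n))
sqrt(J + m(3**2)) = sqrt(2003 + 2*3**2*(1 + 3**2)) = sqrt(2003 + 2*9*(1 + 9)) = sqrt(2003 + 2*9*10) = sqrt(2003 + 180) = sqrt(2183)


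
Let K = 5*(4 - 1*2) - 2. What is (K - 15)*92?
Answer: -644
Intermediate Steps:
K = 8 (K = 5*(4 - 2) - 2 = 5*2 - 2 = 10 - 2 = 8)
(K - 15)*92 = (8 - 15)*92 = -7*92 = -644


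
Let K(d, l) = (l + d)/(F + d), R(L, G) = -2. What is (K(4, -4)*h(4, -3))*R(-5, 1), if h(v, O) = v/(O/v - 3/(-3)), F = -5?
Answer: 0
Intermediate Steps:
h(v, O) = v/(1 + O/v) (h(v, O) = v/(O/v - 3*(-1/3)) = v/(O/v + 1) = v/(1 + O/v))
K(d, l) = (d + l)/(-5 + d) (K(d, l) = (l + d)/(-5 + d) = (d + l)/(-5 + d))
(K(4, -4)*h(4, -3))*R(-5, 1) = (((4 - 4)/(-5 + 4))*(4**2/(-3 + 4)))*(-2) = ((0/(-1))*(16/1))*(-2) = ((-1*0)*(16*1))*(-2) = (0*16)*(-2) = 0*(-2) = 0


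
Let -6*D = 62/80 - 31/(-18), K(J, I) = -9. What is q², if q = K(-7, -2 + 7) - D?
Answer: 343768681/4665600 ≈ 73.682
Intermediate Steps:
D = -899/2160 (D = -(62/80 - 31/(-18))/6 = -(62*(1/80) - 31*(-1/18))/6 = -(31/40 + 31/18)/6 = -⅙*899/360 = -899/2160 ≈ -0.41620)
q = -18541/2160 (q = -9 - 1*(-899/2160) = -9 + 899/2160 = -18541/2160 ≈ -8.5838)
q² = (-18541/2160)² = 343768681/4665600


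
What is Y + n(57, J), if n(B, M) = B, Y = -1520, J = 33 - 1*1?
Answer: -1463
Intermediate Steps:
J = 32 (J = 33 - 1 = 32)
Y + n(57, J) = -1520 + 57 = -1463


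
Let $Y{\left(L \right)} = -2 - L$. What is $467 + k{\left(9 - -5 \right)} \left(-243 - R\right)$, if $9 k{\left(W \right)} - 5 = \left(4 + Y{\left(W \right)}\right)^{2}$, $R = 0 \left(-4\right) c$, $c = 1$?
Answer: $-3556$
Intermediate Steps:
$R = 0$ ($R = 0 \left(-4\right) 1 = 0 \cdot 1 = 0$)
$k{\left(W \right)} = \frac{5}{9} + \frac{\left(2 - W\right)^{2}}{9}$ ($k{\left(W \right)} = \frac{5}{9} + \frac{\left(4 - \left(2 + W\right)\right)^{2}}{9} = \frac{5}{9} + \frac{\left(2 - W\right)^{2}}{9}$)
$467 + k{\left(9 - -5 \right)} \left(-243 - R\right) = 467 + \left(\frac{5}{9} + \frac{\left(-2 + \left(9 - -5\right)\right)^{2}}{9}\right) \left(-243 - 0\right) = 467 + \left(\frac{5}{9} + \frac{\left(-2 + \left(9 + 5\right)\right)^{2}}{9}\right) \left(-243 + 0\right) = 467 + \left(\frac{5}{9} + \frac{\left(-2 + 14\right)^{2}}{9}\right) \left(-243\right) = 467 + \left(\frac{5}{9} + \frac{12^{2}}{9}\right) \left(-243\right) = 467 + \left(\frac{5}{9} + \frac{1}{9} \cdot 144\right) \left(-243\right) = 467 + \left(\frac{5}{9} + 16\right) \left(-243\right) = 467 + \frac{149}{9} \left(-243\right) = 467 - 4023 = -3556$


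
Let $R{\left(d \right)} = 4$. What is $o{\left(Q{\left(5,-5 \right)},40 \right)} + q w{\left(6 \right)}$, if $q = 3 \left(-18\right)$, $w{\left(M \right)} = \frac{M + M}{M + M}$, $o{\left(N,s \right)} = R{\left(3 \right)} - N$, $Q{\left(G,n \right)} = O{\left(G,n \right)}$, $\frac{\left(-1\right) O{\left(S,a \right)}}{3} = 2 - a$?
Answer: $-29$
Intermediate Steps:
$O{\left(S,a \right)} = -6 + 3 a$ ($O{\left(S,a \right)} = - 3 \left(2 - a\right) = -6 + 3 a$)
$Q{\left(G,n \right)} = -6 + 3 n$
$o{\left(N,s \right)} = 4 - N$
$w{\left(M \right)} = 1$ ($w{\left(M \right)} = \frac{2 M}{2 M} = 2 M \frac{1}{2 M} = 1$)
$q = -54$
$o{\left(Q{\left(5,-5 \right)},40 \right)} + q w{\left(6 \right)} = \left(4 - \left(-6 + 3 \left(-5\right)\right)\right) - 54 = \left(4 - \left(-6 - 15\right)\right) - 54 = \left(4 - -21\right) - 54 = \left(4 + 21\right) - 54 = 25 - 54 = -29$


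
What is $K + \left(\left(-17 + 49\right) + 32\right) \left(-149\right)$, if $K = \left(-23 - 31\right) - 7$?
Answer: $-9597$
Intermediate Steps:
$K = -61$ ($K = -54 - 7 = -61$)
$K + \left(\left(-17 + 49\right) + 32\right) \left(-149\right) = -61 + \left(\left(-17 + 49\right) + 32\right) \left(-149\right) = -61 + \left(32 + 32\right) \left(-149\right) = -61 + 64 \left(-149\right) = -61 - 9536 = -9597$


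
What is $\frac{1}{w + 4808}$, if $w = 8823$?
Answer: $\frac{1}{13631} \approx 7.3362 \cdot 10^{-5}$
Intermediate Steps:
$\frac{1}{w + 4808} = \frac{1}{8823 + 4808} = \frac{1}{13631}$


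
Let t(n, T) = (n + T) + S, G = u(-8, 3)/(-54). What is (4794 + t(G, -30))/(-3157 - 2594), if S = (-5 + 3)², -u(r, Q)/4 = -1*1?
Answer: -128734/155277 ≈ -0.82906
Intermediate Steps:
u(r, Q) = 4 (u(r, Q) = -(-4) = -4*(-1) = 4)
S = 4 (S = (-2)² = 4)
G = -2/27 (G = 4/(-54) = 4*(-1/54) = -2/27 ≈ -0.074074)
t(n, T) = 4 + T + n (t(n, T) = (n + T) + 4 = (T + n) + 4 = 4 + T + n)
(4794 + t(G, -30))/(-3157 - 2594) = (4794 + (4 - 30 - 2/27))/(-3157 - 2594) = (4794 - 704/27)/(-5751) = (128734/27)*(-1/5751) = -128734/155277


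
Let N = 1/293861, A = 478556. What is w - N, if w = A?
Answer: 140628944715/293861 ≈ 4.7856e+5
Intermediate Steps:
w = 478556
N = 1/293861 ≈ 3.4030e-6
w - N = 478556 - 1*1/293861 = 478556 - 1/293861 = 140628944715/293861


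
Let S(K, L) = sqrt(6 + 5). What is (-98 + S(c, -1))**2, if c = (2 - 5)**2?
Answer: (98 - sqrt(11))**2 ≈ 8964.9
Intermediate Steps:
c = 9 (c = (-3)**2 = 9)
S(K, L) = sqrt(11)
(-98 + S(c, -1))**2 = (-98 + sqrt(11))**2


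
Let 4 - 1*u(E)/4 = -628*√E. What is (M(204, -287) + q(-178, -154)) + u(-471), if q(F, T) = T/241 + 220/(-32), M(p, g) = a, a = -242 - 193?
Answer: -822319/1928 + 2512*I*√471 ≈ -426.51 + 54517.0*I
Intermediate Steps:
a = -435
M(p, g) = -435
u(E) = 16 + 2512*√E (u(E) = 16 - (-2512)*√E = 16 + 2512*√E)
q(F, T) = -55/8 + T/241 (q(F, T) = T*(1/241) + 220*(-1/32) = T/241 - 55/8 = -55/8 + T/241)
(M(204, -287) + q(-178, -154)) + u(-471) = (-435 + (-55/8 + (1/241)*(-154))) + (16 + 2512*√(-471)) = (-435 + (-55/8 - 154/241)) + (16 + 2512*(I*√471)) = (-435 - 14487/1928) + (16 + 2512*I*√471) = -853167/1928 + (16 + 2512*I*√471) = -822319/1928 + 2512*I*√471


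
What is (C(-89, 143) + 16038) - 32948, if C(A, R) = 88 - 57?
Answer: -16879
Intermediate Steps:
C(A, R) = 31
(C(-89, 143) + 16038) - 32948 = (31 + 16038) - 32948 = 16069 - 32948 = -16879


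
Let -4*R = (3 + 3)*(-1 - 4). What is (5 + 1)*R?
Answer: 45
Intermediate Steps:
R = 15/2 (R = -(3 + 3)*(-1 - 4)/4 = -3*(-5)/2 = -¼*(-30) = 15/2 ≈ 7.5000)
(5 + 1)*R = (5 + 1)*(15/2) = 6*(15/2) = 45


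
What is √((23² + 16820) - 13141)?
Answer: 4*√263 ≈ 64.869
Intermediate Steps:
√((23² + 16820) - 13141) = √((529 + 16820) - 13141) = √(17349 - 13141) = √4208 = 4*√263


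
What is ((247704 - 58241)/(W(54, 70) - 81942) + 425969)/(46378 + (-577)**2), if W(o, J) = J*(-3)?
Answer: 34994015825/31160828664 ≈ 1.1230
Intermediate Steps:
W(o, J) = -3*J
((247704 - 58241)/(W(54, 70) - 81942) + 425969)/(46378 + (-577)**2) = ((247704 - 58241)/(-3*70 - 81942) + 425969)/(46378 + (-577)**2) = (189463/(-210 - 81942) + 425969)/(46378 + 332929) = (189463/(-82152) + 425969)/379307 = (189463*(-1/82152) + 425969)*(1/379307) = (-189463/82152 + 425969)*(1/379307) = (34994015825/82152)*(1/379307) = 34994015825/31160828664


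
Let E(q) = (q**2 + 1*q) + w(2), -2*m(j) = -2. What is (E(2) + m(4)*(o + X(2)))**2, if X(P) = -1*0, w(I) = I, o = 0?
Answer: 64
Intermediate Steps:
X(P) = 0
m(j) = 1 (m(j) = -1/2*(-2) = 1)
E(q) = 2 + q + q**2 (E(q) = (q**2 + 1*q) + 2 = (q**2 + q) + 2 = (q + q**2) + 2 = 2 + q + q**2)
(E(2) + m(4)*(o + X(2)))**2 = ((2 + 2 + 2**2) + 1*(0 + 0))**2 = ((2 + 2 + 4) + 1*0)**2 = (8 + 0)**2 = 8**2 = 64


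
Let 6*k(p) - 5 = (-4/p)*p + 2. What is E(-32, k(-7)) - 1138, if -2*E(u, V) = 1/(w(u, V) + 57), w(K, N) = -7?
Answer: -113801/100 ≈ -1138.0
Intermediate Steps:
k(p) = ½ (k(p) = ⅚ + ((-4/p)*p + 2)/6 = ⅚ + (-4 + 2)/6 = ⅚ + (⅙)*(-2) = ⅚ - ⅓ = ½)
E(u, V) = -1/100 (E(u, V) = -1/(2*(-7 + 57)) = -½/50 = -½*1/50 = -1/100)
E(-32, k(-7)) - 1138 = -1/100 - 1138 = -113801/100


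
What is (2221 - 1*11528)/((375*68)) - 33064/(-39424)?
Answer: 14881651/31416000 ≈ 0.47370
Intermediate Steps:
(2221 - 1*11528)/((375*68)) - 33064/(-39424) = (2221 - 11528)/25500 - 33064*(-1/39424) = -9307*1/25500 + 4133/4928 = -9307/25500 + 4133/4928 = 14881651/31416000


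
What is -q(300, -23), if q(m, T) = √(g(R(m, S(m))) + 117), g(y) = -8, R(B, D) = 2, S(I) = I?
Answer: -√109 ≈ -10.440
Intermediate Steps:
q(m, T) = √109 (q(m, T) = √(-8 + 117) = √109)
-q(300, -23) = -√109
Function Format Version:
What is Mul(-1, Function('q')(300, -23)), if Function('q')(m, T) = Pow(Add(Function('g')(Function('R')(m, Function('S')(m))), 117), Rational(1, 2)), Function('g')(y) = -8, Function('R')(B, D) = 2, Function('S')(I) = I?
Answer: Mul(-1, Pow(109, Rational(1, 2))) ≈ -10.440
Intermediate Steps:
Function('q')(m, T) = Pow(109, Rational(1, 2)) (Function('q')(m, T) = Pow(Add(-8, 117), Rational(1, 2)) = Pow(109, Rational(1, 2)))
Mul(-1, Function('q')(300, -23)) = Mul(-1, Pow(109, Rational(1, 2)))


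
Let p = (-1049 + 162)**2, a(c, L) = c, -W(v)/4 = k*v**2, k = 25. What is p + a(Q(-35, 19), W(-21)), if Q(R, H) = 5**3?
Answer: 786894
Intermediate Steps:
Q(R, H) = 125
W(v) = -100*v**2
p = 786769 (p = (-887)**2 = 786769)
p + a(Q(-35, 19), W(-21)) = 786769 + 125 = 786894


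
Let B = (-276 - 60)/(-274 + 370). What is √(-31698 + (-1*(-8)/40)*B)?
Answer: I*√3169870/10 ≈ 178.04*I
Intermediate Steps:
B = -7/2 (B = -336/96 = -336*1/96 = -7/2 ≈ -3.5000)
√(-31698 + (-1*(-8)/40)*B) = √(-31698 + (-1*(-8)/40)*(-7/2)) = √(-31698 + (8*(1/40))*(-7/2)) = √(-31698 + (⅕)*(-7/2)) = √(-31698 - 7/10) = √(-316987/10) = I*√3169870/10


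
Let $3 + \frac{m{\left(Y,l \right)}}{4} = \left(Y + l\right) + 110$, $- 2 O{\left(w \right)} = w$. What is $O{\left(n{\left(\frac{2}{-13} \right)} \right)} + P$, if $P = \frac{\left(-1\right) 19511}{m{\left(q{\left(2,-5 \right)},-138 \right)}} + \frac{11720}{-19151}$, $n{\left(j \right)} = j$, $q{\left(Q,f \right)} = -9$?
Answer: $\frac{4836203653}{39834080} \approx 121.41$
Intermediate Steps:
$O{\left(w \right)} = - \frac{w}{2}$
$m{\left(Y,l \right)} = 428 + 4 Y + 4 l$ ($m{\left(Y,l \right)} = -12 + 4 \left(\left(Y + l\right) + 110\right) = -12 + 4 \left(110 + Y + l\right) = -12 + \left(440 + 4 Y + 4 l\right) = 428 + 4 Y + 4 l$)
$P = \frac{371779961}{3064160}$ ($P = \frac{\left(-1\right) 19511}{428 + 4 \left(-9\right) + 4 \left(-138\right)} + \frac{11720}{-19151} = - \frac{19511}{428 - 36 - 552} + 11720 \left(- \frac{1}{19151}\right) = - \frac{19511}{-160} - \frac{11720}{19151} = \left(-19511\right) \left(- \frac{1}{160}\right) - \frac{11720}{19151} = \frac{19511}{160} - \frac{11720}{19151} = \frac{371779961}{3064160} \approx 121.33$)
$O{\left(n{\left(\frac{2}{-13} \right)} \right)} + P = - \frac{2 \frac{1}{-13}}{2} + \frac{371779961}{3064160} = - \frac{2 \left(- \frac{1}{13}\right)}{2} + \frac{371779961}{3064160} = \left(- \frac{1}{2}\right) \left(- \frac{2}{13}\right) + \frac{371779961}{3064160} = \frac{1}{13} + \frac{371779961}{3064160} = \frac{4836203653}{39834080}$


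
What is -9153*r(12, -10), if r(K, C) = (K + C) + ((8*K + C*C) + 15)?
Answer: -1949589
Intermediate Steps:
r(K, C) = 15 + C + C² + 9*K (r(K, C) = (C + K) + ((8*K + C²) + 15) = (C + K) + ((C² + 8*K) + 15) = (C + K) + (15 + C² + 8*K) = 15 + C + C² + 9*K)
-9153*r(12, -10) = -9153*(15 - 10 + (-10)² + 9*12) = -9153*(15 - 10 + 100 + 108) = -9153*213 = -1949589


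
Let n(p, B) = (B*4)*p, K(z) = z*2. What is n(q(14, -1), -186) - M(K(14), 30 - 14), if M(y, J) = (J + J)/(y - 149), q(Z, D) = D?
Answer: 90056/121 ≈ 744.26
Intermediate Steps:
K(z) = 2*z
n(p, B) = 4*B*p (n(p, B) = (4*B)*p = 4*B*p)
M(y, J) = 2*J/(-149 + y) (M(y, J) = (2*J)/(-149 + y) = 2*J/(-149 + y))
n(q(14, -1), -186) - M(K(14), 30 - 14) = 4*(-186)*(-1) - 2*(30 - 14)/(-149 + 2*14) = 744 - 2*16/(-149 + 28) = 744 - 2*16/(-121) = 744 - 2*16*(-1)/121 = 744 - 1*(-32/121) = 744 + 32/121 = 90056/121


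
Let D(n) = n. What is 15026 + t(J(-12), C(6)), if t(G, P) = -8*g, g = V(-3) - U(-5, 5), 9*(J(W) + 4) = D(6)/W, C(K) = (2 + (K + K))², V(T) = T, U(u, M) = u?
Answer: 15010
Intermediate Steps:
C(K) = (2 + 2*K)²
J(W) = -4 + 2/(3*W) (J(W) = -4 + (6/W)/9 = -4 + 2/(3*W))
g = 2 (g = -3 - 1*(-5) = -3 + 5 = 2)
t(G, P) = -16 (t(G, P) = -8*2 = -16)
15026 + t(J(-12), C(6)) = 15026 - 16 = 15010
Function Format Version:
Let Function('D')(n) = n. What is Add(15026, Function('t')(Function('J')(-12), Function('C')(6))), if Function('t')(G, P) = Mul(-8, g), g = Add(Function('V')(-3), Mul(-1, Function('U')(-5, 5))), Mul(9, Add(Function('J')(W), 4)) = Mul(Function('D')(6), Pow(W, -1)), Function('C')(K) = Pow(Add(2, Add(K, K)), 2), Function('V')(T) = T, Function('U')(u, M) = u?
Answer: 15010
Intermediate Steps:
Function('C')(K) = Pow(Add(2, Mul(2, K)), 2)
Function('J')(W) = Add(-4, Mul(Rational(2, 3), Pow(W, -1))) (Function('J')(W) = Add(-4, Mul(Rational(1, 9), Mul(6, Pow(W, -1)))) = Add(-4, Mul(Rational(2, 3), Pow(W, -1))))
g = 2 (g = Add(-3, Mul(-1, -5)) = Add(-3, 5) = 2)
Function('t')(G, P) = -16 (Function('t')(G, P) = Mul(-8, 2) = -16)
Add(15026, Function('t')(Function('J')(-12), Function('C')(6))) = Add(15026, -16) = 15010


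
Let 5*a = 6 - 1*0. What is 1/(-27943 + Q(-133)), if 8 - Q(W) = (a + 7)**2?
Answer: -25/700056 ≈ -3.5711e-5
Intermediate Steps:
a = 6/5 (a = (6 - 1*0)/5 = (6 + 0)/5 = (1/5)*6 = 6/5 ≈ 1.2000)
Q(W) = -1481/25 (Q(W) = 8 - (6/5 + 7)**2 = 8 - (41/5)**2 = 8 - 1*1681/25 = 8 - 1681/25 = -1481/25)
1/(-27943 + Q(-133)) = 1/(-27943 - 1481/25) = 1/(-700056/25) = -25/700056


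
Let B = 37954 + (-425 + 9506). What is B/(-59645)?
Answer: -9407/11929 ≈ -0.78858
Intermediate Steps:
B = 47035 (B = 37954 + 9081 = 47035)
B/(-59645) = 47035/(-59645) = 47035*(-1/59645) = -9407/11929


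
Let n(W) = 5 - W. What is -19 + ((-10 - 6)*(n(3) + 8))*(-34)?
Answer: 5421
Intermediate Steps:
-19 + ((-10 - 6)*(n(3) + 8))*(-34) = -19 + ((-10 - 6)*((5 - 1*3) + 8))*(-34) = -19 - 16*((5 - 3) + 8)*(-34) = -19 - 16*(2 + 8)*(-34) = -19 - 16*10*(-34) = -19 - 160*(-34) = -19 + 5440 = 5421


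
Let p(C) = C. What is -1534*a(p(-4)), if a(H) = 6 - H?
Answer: -15340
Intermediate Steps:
-1534*a(p(-4)) = -1534*(6 - 1*(-4)) = -1534*(6 + 4) = -1534*10 = -15340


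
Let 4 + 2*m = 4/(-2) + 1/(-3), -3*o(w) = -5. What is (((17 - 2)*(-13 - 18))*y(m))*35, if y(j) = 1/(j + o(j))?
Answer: 10850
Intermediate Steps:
o(w) = 5/3 (o(w) = -⅓*(-5) = 5/3)
m = -19/6 (m = -2 + (4/(-2) + 1/(-3))/2 = -2 + (4*(-½) + 1*(-⅓))/2 = -2 + (-2 - ⅓)/2 = -2 + (½)*(-7/3) = -2 - 7/6 = -19/6 ≈ -3.1667)
y(j) = 1/(5/3 + j) (y(j) = 1/(j + 5/3) = 1/(5/3 + j))
(((17 - 2)*(-13 - 18))*y(m))*35 = (((17 - 2)*(-13 - 18))*(3/(5 + 3*(-19/6))))*35 = ((15*(-31))*(3/(5 - 19/2)))*35 = -1395/(-9/2)*35 = -1395*(-2)/9*35 = -465*(-⅔)*35 = 310*35 = 10850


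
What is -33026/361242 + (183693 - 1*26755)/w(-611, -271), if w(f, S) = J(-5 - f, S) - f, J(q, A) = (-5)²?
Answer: 674661815/2735118 ≈ 246.67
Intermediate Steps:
J(q, A) = 25
w(f, S) = 25 - f
-33026/361242 + (183693 - 1*26755)/w(-611, -271) = -33026/361242 + (183693 - 1*26755)/(25 - 1*(-611)) = -33026*1/361242 + (183693 - 26755)/(25 + 611) = -2359/25803 + 156938/636 = -2359/25803 + 156938*(1/636) = -2359/25803 + 78469/318 = 674661815/2735118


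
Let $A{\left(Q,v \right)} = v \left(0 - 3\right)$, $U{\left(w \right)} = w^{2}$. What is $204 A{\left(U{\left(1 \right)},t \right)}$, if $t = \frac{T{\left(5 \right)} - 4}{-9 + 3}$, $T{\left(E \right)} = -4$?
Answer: $-816$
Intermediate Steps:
$t = \frac{4}{3}$ ($t = \frac{-4 - 4}{-9 + 3} = - \frac{8}{-6} = \left(-8\right) \left(- \frac{1}{6}\right) = \frac{4}{3} \approx 1.3333$)
$A{\left(Q,v \right)} = - 3 v$ ($A{\left(Q,v \right)} = v \left(0 - 3\right) = v \left(-3\right) = - 3 v$)
$204 A{\left(U{\left(1 \right)},t \right)} = 204 \left(\left(-3\right) \frac{4}{3}\right) = 204 \left(-4\right) = -816$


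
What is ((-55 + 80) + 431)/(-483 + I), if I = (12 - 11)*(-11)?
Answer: -12/13 ≈ -0.92308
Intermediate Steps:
I = -11 (I = 1*(-11) = -11)
((-55 + 80) + 431)/(-483 + I) = ((-55 + 80) + 431)/(-483 - 11) = (25 + 431)/(-494) = 456*(-1/494) = -12/13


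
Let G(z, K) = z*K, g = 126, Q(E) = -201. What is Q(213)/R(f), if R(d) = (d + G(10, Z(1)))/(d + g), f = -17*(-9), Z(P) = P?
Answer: -56079/163 ≈ -344.04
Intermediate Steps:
G(z, K) = K*z
f = 153
R(d) = (10 + d)/(126 + d) (R(d) = (d + 1*10)/(d + 126) = (d + 10)/(126 + d) = (10 + d)/(126 + d))
Q(213)/R(f) = -201*(126 + 153)/(10 + 153) = -201/(163/279) = -201/((1/279)*163) = -201/163/279 = -201*279/163 = -56079/163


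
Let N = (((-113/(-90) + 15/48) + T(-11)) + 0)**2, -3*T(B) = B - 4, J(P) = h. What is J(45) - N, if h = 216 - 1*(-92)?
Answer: 137303759/518400 ≈ 264.86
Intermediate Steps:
h = 308 (h = 216 + 92 = 308)
J(P) = 308
T(B) = 4/3 - B/3 (T(B) = -(B - 4)/3 = -(-4 + B)/3 = 4/3 - B/3)
N = 22363441/518400 (N = (((-113/(-90) + 15/48) + (4/3 - 1/3*(-11))) + 0)**2 = (((-113*(-1/90) + 15*(1/48)) + (4/3 + 11/3)) + 0)**2 = (((113/90 + 5/16) + 5) + 0)**2 = ((1129/720 + 5) + 0)**2 = (4729/720 + 0)**2 = (4729/720)**2 = 22363441/518400 ≈ 43.139)
J(45) - N = 308 - 1*22363441/518400 = 308 - 22363441/518400 = 137303759/518400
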